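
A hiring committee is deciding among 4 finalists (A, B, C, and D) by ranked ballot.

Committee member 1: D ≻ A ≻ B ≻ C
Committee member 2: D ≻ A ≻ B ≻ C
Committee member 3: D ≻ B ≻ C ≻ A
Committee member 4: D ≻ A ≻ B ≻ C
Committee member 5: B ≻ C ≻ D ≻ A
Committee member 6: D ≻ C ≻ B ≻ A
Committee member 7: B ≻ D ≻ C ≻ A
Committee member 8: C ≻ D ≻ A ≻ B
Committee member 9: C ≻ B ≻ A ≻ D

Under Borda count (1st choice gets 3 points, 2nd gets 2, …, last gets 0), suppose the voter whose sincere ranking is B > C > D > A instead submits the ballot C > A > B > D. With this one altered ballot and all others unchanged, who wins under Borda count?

Borda totals with the altered ballot: A 10, B 12, C 13, D 19.
The winner is unchanged: still D.

D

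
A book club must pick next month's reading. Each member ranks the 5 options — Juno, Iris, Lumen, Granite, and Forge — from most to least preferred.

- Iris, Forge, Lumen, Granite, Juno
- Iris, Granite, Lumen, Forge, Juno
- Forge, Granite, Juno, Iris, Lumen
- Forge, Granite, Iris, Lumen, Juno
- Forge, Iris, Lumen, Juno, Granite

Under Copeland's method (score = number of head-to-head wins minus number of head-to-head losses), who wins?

Forge

Pairwise results:
  Juno vs Iris: Iris wins 4–1.
  Juno vs Lumen: Lumen wins 4–1.
  Juno vs Granite: Granite wins 4–1.
  Juno vs Forge: Forge wins 5–0.
  Iris vs Lumen: Iris wins 5–0.
  Iris vs Granite: Iris wins 3–2.
  Iris vs Forge: Forge wins 3–2.
  Lumen vs Granite: Granite wins 3–2.
  Lumen vs Forge: Forge wins 4–1.
  Granite vs Forge: Forge wins 4–1.
Copeland scores (wins − losses):
  Juno: 0 − 4 = -4
  Iris: 3 − 1 = 2
  Lumen: 1 − 3 = -2
  Granite: 2 − 2 = 0
  Forge: 4 − 0 = 4
Forge has the best Copeland score.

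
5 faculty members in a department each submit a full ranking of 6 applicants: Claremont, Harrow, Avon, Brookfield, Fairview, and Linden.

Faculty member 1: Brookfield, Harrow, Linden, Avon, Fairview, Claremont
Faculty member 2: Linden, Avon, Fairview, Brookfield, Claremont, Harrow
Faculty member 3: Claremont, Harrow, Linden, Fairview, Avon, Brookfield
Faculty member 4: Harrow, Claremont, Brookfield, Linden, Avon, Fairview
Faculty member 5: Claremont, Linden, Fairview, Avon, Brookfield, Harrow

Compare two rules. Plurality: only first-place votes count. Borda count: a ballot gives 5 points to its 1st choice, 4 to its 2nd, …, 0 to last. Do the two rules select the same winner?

Plurality first-place counts: Claremont 2, Harrow 1, Avon 0, Brookfield 1, Fairview 0, Linden 1 → Claremont.
Borda totals: Claremont 15, Harrow 13, Avon 10, Brookfield 11, Fairview 9, Linden 17 → Linden.
The two rules disagree: plurality picks Claremont, Borda picks Linden.

No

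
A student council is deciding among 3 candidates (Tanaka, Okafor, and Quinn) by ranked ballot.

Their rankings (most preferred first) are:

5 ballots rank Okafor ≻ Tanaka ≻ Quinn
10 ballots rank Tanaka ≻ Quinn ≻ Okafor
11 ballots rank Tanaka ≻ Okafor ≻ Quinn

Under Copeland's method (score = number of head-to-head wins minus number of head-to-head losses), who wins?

Pairwise results:
  Tanaka vs Okafor: Tanaka wins 21–5.
  Tanaka vs Quinn: Tanaka wins 26–0.
  Okafor vs Quinn: Okafor wins 16–10.
Copeland scores (wins − losses):
  Tanaka: 2 − 0 = 2
  Okafor: 1 − 1 = 0
  Quinn: 0 − 2 = -2
Tanaka has the best Copeland score.

Tanaka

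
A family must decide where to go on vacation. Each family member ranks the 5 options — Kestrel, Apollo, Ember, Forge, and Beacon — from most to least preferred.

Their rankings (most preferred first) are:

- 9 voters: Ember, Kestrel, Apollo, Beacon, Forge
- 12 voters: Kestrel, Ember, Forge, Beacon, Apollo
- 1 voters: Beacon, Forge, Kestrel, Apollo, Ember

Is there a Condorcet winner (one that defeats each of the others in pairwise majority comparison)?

Yes

Head-to-head results (22 voters total):
Kestrel vs Apollo: Kestrel wins 22–0.
Kestrel vs Ember: Kestrel wins 13–9.
Kestrel vs Forge: Kestrel wins 21–1.
Kestrel vs Beacon: Kestrel wins 21–1.
Apollo vs Ember: Ember wins 21–1.
Apollo vs Forge: Forge wins 13–9.
Apollo vs Beacon: Beacon wins 13–9.
Ember vs Forge: Ember wins 21–1.
Ember vs Beacon: Ember wins 21–1.
Forge vs Beacon: Forge wins 12–10.
Kestrel beats each rival — Apollo (22–0), Ember (13–9), Forge (21–1), Beacon (21–1) — so Kestrel is the Condorcet winner.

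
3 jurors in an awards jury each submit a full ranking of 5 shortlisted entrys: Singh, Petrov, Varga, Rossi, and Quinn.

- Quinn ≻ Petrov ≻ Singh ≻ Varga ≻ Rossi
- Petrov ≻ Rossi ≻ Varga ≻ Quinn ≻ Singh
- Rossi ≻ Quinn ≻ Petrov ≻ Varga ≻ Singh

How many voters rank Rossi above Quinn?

Ballots ranking Rossi above Quinn: 2.
Ballots ranking Quinn above Rossi: 1.
So 2 of 3 voters prefer Rossi to Quinn.

2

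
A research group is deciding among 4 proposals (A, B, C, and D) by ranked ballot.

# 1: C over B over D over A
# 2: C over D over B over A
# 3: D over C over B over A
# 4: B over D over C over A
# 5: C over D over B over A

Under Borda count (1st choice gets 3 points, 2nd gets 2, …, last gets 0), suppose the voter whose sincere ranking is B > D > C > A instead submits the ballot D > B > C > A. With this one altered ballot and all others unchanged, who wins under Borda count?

C

Borda totals with the altered ballot: A 0, B 7, C 12, D 11.
The winner is unchanged: still C.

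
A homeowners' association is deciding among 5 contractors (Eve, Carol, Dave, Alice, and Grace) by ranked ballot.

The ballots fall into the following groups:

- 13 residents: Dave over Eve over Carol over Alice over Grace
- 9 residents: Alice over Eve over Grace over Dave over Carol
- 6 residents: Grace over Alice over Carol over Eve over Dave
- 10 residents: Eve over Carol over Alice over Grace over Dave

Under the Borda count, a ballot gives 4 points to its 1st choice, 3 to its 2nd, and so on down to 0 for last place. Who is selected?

Eve

Borda scores:
  Eve: 13·3 + 9·3 + 6·1 + 10·4 = 112
  Carol: 13·2 + 9·0 + 6·2 + 10·3 = 68
  Dave: 13·4 + 9·1 + 6·0 + 10·0 = 61
  Alice: 13·1 + 9·4 + 6·3 + 10·2 = 87
  Grace: 13·0 + 9·2 + 6·4 + 10·1 = 52
Eve has the highest total.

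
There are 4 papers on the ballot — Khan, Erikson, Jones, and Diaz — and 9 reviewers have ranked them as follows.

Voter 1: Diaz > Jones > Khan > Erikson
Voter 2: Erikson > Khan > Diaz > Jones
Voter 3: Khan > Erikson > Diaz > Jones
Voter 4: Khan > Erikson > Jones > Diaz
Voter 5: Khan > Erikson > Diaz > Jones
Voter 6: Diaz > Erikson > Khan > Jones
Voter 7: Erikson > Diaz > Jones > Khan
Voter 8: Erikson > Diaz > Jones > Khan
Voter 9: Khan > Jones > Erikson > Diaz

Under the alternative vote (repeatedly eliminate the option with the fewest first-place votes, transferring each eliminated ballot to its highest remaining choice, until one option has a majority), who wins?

Khan

Round 1: Khan 4, Erikson 3, Diaz 2, Jones 0. Jones has the fewest and is eliminated.
Round 2: Khan 4, Erikson 3, Diaz 2. Diaz has the fewest and is eliminated.
Round 3: Khan 5, Erikson 4. Khan has a majority.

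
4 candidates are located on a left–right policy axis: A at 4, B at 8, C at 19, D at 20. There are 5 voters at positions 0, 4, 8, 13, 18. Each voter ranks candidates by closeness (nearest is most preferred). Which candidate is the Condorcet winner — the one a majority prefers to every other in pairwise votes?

With single-peaked preferences on a line, the Condorcet winner is the candidate closest to the median voter.
The median voter (position 8) is closest to B at 8.
Check: B vs D — voters closer to B: 4 of 5.

B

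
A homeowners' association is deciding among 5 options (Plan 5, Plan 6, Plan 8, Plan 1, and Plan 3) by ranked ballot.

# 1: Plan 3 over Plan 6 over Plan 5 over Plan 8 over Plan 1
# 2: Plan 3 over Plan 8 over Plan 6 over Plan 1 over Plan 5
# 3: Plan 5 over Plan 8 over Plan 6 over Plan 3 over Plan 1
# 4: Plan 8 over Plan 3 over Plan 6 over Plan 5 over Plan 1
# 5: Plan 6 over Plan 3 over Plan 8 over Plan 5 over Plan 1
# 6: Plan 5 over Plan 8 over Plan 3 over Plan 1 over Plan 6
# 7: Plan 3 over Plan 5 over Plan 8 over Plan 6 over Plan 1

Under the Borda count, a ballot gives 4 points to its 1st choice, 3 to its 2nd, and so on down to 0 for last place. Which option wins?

Borda scores:
  Plan 5: 2 + 0 + 4 + 1 + 1 + 4 + 3 = 15
  Plan 6: 3 + 2 + 2 + 2 + 4 + 0 + 1 = 14
  Plan 8: 1 + 3 + 3 + 4 + 2 + 3 + 2 = 18
  Plan 1: 0 + 1 + 0 + 0 + 0 + 1 + 0 = 2
  Plan 3: 4 + 4 + 1 + 3 + 3 + 2 + 4 = 21
Plan 3 has the highest total.

Plan 3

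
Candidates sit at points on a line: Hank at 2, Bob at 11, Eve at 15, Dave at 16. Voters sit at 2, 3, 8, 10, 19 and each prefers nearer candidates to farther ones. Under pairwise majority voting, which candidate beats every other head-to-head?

With single-peaked preferences on a line, the Condorcet winner is the candidate closest to the median voter.
The median voter (position 8) is closest to Bob at 11.
Check: Bob vs Hank — voters closer to Bob: 3 of 5.

Bob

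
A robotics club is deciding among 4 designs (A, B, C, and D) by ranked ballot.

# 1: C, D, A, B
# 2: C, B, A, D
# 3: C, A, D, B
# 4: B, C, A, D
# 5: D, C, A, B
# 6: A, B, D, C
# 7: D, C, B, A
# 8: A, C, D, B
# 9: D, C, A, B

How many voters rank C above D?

Ballots ranking C above D: 5.
Ballots ranking D above C: 4.
So 5 of 9 voters prefer C to D.

5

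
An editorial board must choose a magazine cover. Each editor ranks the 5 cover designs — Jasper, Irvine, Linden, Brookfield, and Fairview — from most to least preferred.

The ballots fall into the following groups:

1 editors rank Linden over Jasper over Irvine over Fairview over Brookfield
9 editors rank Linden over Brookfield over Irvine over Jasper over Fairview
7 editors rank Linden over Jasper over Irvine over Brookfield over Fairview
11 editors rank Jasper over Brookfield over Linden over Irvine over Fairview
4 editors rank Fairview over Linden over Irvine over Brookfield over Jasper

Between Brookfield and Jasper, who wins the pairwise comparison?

Jasper

Ballots ranking Brookfield above Jasper: 9+4 = 13.
Ballots ranking Jasper above Brookfield: 1+7+11 = 19.
Jasper wins the head-to-head, 19–13.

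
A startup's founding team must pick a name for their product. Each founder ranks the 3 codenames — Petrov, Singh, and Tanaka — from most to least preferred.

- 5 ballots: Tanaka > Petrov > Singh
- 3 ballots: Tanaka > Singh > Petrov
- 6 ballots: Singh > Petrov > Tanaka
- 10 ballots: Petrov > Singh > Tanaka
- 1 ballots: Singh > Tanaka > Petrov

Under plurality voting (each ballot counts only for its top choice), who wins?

Petrov

First-place vote totals:
  Petrov: 10
  Singh: 7
  Tanaka: 8
Petrov has the most first-place votes.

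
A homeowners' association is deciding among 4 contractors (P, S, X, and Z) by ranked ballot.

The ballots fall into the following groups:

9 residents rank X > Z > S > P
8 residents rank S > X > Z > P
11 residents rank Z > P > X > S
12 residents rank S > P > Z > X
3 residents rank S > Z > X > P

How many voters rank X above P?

Ballots ranking X above P: 9+8+3 = 20.
Ballots ranking P above X: 11+12 = 23.
So 20 of 43 voters prefer X to P.

20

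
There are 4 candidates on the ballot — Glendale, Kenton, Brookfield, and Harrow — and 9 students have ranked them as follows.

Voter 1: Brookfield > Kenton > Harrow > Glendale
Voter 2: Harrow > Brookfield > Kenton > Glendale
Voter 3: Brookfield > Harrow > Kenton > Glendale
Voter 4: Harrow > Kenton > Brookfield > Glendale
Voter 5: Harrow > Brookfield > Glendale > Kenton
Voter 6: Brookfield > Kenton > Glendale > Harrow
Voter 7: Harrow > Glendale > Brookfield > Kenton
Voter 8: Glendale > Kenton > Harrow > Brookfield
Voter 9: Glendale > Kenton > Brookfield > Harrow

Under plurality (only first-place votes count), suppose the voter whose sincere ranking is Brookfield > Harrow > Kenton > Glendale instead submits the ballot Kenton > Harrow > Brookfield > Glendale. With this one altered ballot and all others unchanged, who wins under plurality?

First-place totals with the altered ballot: Glendale 2, Kenton 1, Brookfield 2, Harrow 4.
The winner is unchanged: still Harrow.

Harrow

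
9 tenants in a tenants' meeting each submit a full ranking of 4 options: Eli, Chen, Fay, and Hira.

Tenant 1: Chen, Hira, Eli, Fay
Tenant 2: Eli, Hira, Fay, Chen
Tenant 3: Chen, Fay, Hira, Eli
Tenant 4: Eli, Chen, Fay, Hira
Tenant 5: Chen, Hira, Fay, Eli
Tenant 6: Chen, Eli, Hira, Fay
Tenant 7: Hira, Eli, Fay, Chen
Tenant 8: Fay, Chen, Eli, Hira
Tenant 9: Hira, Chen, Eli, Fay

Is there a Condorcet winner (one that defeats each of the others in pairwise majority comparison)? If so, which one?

Head-to-head results (9 voters total):
Eli vs Chen: Chen wins 6–3.
Eli vs Fay: Eli wins 6–3.
Eli vs Hira: Hira wins 5–4.
Chen vs Fay: Chen wins 6–3.
Chen vs Hira: Chen wins 6–3.
Fay vs Hira: Hira wins 6–3.
Chen beats each rival — Eli (6–3), Fay (6–3), Hira (6–3) — so Chen is the Condorcet winner.

Chen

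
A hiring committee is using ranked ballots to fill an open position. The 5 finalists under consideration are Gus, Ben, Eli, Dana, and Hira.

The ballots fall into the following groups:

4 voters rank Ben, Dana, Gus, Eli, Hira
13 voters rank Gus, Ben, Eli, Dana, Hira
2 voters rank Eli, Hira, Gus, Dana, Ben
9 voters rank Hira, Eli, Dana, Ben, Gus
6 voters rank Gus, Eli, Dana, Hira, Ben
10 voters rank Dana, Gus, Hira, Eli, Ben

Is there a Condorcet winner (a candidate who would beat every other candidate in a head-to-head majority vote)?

No

Head-to-head results (44 voters total):
Gus vs Ben: Gus wins 31–13.
Gus vs Eli: Gus wins 33–11.
Gus vs Dana: Dana wins 23–21.
Gus vs Hira: Gus wins 33–11.
Ben vs Eli: Eli wins 27–17.
Ben vs Dana: Dana wins 27–17.
Ben vs Hira: Hira wins 27–17.
Eli vs Dana: Eli wins 30–14.
Eli vs Hira: Eli wins 25–19.
Dana vs Hira: Dana wins 33–11.
No candidate beats all others: Gus beats Eli beats Dana beats Gus, a majority cycle.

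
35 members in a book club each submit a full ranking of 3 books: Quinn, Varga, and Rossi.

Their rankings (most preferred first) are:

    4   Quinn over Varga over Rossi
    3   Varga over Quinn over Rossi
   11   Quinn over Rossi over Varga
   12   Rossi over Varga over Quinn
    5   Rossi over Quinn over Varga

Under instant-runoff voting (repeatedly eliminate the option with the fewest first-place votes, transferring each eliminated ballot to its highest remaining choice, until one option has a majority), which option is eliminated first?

Round 1: Rossi 17, Quinn 15, Varga 3. Varga has the fewest and is eliminated.
Round 2: Quinn 18, Rossi 17. Quinn has a majority.

Varga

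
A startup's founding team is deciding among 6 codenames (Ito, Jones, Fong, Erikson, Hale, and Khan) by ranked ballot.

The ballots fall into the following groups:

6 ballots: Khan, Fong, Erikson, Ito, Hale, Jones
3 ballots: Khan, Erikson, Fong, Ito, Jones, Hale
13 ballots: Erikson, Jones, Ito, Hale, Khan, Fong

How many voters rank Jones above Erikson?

0

Ballots ranking Jones above Erikson: 0.
Ballots ranking Erikson above Jones: 6+3+13 = 22.
So 0 of 22 voters prefer Jones to Erikson.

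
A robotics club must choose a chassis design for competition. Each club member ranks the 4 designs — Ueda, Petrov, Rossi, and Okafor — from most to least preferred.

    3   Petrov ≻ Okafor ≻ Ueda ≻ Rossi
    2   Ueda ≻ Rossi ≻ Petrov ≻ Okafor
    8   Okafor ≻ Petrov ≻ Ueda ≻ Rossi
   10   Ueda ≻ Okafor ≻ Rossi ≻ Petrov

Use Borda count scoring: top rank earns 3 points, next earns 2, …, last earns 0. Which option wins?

Borda scores:
  Ueda: 3·1 + 2·3 + 8·1 + 10·3 = 47
  Petrov: 3·3 + 2·1 + 8·2 + 10·0 = 27
  Rossi: 3·0 + 2·2 + 8·0 + 10·1 = 14
  Okafor: 3·2 + 2·0 + 8·3 + 10·2 = 50
Okafor has the highest total.

Okafor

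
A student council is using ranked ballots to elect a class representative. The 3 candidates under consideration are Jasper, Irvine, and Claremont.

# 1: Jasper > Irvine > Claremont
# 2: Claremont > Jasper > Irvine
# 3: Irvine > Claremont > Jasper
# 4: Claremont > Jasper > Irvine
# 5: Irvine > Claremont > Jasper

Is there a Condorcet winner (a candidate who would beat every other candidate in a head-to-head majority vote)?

No

Head-to-head results (5 voters total):
Jasper vs Irvine: Jasper wins 3–2.
Jasper vs Claremont: Claremont wins 4–1.
Irvine vs Claremont: Irvine wins 3–2.
No candidate beats all others: Jasper beats Irvine beats Claremont beats Jasper, a majority cycle.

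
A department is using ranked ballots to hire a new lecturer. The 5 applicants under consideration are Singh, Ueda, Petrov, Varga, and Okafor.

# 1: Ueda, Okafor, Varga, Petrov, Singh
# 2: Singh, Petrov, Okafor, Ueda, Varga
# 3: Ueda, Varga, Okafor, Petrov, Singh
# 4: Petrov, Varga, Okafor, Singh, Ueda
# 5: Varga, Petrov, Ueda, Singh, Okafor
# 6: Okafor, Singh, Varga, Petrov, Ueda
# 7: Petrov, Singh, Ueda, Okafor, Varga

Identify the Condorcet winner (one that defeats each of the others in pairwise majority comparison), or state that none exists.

Head-to-head results (7 voters total):
Singh vs Ueda: Singh wins 4–3.
Singh vs Petrov: Petrov wins 5–2.
Singh vs Varga: Varga wins 4–3.
Singh vs Okafor: Okafor wins 4–3.
Ueda vs Petrov: Petrov wins 5–2.
Ueda vs Varga: Ueda wins 4–3.
Ueda vs Okafor: Ueda wins 4–3.
Petrov vs Varga: Varga wins 4–3.
Petrov vs Okafor: Petrov wins 4–3.
Varga vs Okafor: Okafor wins 4–3.
No candidate beats all others: Singh beats Ueda beats Varga beats Singh, a majority cycle.

None — there is no Condorcet winner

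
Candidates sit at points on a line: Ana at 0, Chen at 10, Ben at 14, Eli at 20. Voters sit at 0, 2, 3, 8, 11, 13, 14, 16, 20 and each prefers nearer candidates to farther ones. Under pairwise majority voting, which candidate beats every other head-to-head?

Chen

With single-peaked preferences on a line, the Condorcet winner is the candidate closest to the median voter.
The median voter (position 11) is closest to Chen at 10.
Check: Chen vs Ana — voters closer to Chen: 6 of 9.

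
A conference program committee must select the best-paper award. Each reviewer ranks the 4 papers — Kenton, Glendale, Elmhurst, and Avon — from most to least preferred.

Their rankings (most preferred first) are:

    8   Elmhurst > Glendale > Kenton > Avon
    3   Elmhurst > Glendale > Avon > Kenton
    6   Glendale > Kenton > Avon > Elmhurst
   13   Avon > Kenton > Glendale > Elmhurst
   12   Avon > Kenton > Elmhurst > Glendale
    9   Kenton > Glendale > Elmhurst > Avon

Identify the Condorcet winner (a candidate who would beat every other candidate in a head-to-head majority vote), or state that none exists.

Head-to-head results (51 voters total):
Kenton vs Glendale: Kenton wins 34–17.
Kenton vs Elmhurst: Kenton wins 40–11.
Kenton vs Avon: Avon wins 28–23.
Glendale vs Elmhurst: Glendale wins 28–23.
Glendale vs Avon: Glendale wins 26–25.
Elmhurst vs Avon: Avon wins 31–20.
No candidate beats all others: Kenton beats Glendale beats Avon beats Kenton, a majority cycle.

None — there is no Condorcet winner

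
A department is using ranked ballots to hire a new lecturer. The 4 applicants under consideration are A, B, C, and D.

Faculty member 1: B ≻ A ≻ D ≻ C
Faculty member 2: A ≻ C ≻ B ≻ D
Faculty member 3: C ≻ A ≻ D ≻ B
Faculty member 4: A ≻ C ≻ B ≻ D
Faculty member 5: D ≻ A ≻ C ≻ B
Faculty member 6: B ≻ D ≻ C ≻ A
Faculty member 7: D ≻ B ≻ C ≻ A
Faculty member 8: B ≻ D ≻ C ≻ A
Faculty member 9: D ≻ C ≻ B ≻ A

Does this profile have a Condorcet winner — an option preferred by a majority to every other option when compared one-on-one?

No

Head-to-head results (9 voters total):
A vs B: B wins 5–4.
A vs C: C wins 5–4.
A vs D: D wins 5–4.
B vs C: C wins 5–4.
B vs D: B wins 5–4.
C vs D: D wins 6–3.
No candidate beats all others: B beats D beats C beats B, a majority cycle.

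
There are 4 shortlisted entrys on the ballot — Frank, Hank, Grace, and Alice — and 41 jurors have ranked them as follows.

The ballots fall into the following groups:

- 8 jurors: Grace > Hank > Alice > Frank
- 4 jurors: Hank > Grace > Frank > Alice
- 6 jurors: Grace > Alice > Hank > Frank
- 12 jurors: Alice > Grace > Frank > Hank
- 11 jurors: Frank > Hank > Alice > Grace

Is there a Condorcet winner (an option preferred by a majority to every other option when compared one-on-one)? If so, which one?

Head-to-head results (41 voters total):
Frank vs Hank: Frank wins 23–18.
Frank vs Grace: Grace wins 30–11.
Frank vs Alice: Alice wins 26–15.
Hank vs Grace: Grace wins 26–15.
Hank vs Alice: Hank wins 23–18.
Grace vs Alice: Alice wins 23–18.
No candidate beats all others: Frank beats Hank beats Alice beats Frank, a majority cycle.

No Condorcet winner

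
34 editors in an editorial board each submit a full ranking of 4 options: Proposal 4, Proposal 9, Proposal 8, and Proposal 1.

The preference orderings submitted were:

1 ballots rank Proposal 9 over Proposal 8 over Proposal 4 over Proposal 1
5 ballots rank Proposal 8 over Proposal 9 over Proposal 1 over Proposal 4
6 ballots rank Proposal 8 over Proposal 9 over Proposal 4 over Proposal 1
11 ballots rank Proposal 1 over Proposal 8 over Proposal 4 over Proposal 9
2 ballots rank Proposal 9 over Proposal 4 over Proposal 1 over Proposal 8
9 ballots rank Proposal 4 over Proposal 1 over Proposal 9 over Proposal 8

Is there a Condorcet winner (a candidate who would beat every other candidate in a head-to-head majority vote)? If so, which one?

There is no Condorcet winner

Head-to-head results (34 voters total):
Proposal 4 vs Proposal 9: Proposal 4 wins 20–14.
Proposal 4 vs Proposal 8: Proposal 8 wins 23–11.
Proposal 4 vs Proposal 1: Proposal 4 wins 18–16.
Proposal 9 vs Proposal 8: Proposal 8 wins 22–12.
Proposal 9 vs Proposal 1: Proposal 1 wins 20–14.
Proposal 8 vs Proposal 1: Proposal 1 wins 22–12.
No candidate beats all others: Proposal 4 beats Proposal 1 beats Proposal 8 beats Proposal 4, a majority cycle.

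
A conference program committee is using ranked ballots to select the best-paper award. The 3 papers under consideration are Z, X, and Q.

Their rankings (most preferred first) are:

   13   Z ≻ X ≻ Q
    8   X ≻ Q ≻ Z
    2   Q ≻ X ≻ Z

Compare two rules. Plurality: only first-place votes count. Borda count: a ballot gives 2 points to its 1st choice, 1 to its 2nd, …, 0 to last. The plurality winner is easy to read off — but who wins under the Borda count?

Plurality first-place counts: Z 13, X 8, Q 2 → Z.
Borda totals: Z 26, X 31, Q 12 → X.

X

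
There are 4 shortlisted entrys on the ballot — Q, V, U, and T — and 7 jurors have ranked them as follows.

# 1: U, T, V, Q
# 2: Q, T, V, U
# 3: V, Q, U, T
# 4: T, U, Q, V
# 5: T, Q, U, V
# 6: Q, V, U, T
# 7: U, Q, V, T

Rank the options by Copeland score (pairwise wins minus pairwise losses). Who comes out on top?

Q

Pairwise results:
  Q vs V: Q wins 5–2.
  Q vs U: Q wins 4–3.
  Q vs T: Q wins 4–3.
  V vs U: U wins 4–3.
  V vs T: T wins 4–3.
  U vs T: U wins 4–3.
Copeland scores (wins − losses):
  Q: 3 − 0 = 3
  V: 0 − 3 = -3
  U: 2 − 1 = 1
  T: 1 − 2 = -1
Q has the best Copeland score.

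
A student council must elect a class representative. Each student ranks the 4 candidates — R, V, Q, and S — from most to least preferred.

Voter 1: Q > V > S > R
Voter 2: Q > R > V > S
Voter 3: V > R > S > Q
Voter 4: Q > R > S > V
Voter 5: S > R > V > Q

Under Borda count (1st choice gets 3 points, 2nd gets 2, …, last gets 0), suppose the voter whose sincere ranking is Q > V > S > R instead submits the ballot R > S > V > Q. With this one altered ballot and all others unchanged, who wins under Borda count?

Borda totals with the altered ballot: R 11, V 6, Q 6, S 7.
The switch changes the winner from Q to R.

R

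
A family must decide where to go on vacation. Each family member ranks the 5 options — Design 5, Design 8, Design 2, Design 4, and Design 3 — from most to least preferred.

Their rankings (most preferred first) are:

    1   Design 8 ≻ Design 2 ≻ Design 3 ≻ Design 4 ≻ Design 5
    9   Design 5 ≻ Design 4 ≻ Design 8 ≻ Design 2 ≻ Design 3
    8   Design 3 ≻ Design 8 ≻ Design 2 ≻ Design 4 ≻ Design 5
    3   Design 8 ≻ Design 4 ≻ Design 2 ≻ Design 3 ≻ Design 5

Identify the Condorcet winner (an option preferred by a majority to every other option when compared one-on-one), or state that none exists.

Design 8

Head-to-head results (21 voters total):
Design 5 vs Design 8: Design 8 wins 12–9.
Design 5 vs Design 2: Design 2 wins 12–9.
Design 5 vs Design 4: Design 4 wins 12–9.
Design 5 vs Design 3: Design 3 wins 12–9.
Design 8 vs Design 2: Design 8 wins 21–0.
Design 8 vs Design 4: Design 8 wins 12–9.
Design 8 vs Design 3: Design 8 wins 13–8.
Design 2 vs Design 4: Design 4 wins 12–9.
Design 2 vs Design 3: Design 2 wins 13–8.
Design 4 vs Design 3: Design 4 wins 12–9.
Design 8 beats each rival — Design 5 (12–9), Design 2 (21–0), Design 4 (12–9), Design 3 (13–8) — so Design 8 is the Condorcet winner.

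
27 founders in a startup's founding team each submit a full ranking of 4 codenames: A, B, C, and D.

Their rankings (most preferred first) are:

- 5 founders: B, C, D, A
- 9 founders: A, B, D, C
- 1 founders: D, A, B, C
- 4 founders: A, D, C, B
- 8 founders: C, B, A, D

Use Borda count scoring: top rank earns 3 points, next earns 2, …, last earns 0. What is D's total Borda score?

25

Borda scores:
  A: 5·0 + 9·3 + 2 + 4·3 + 8·1 = 49
  B: 5·3 + 9·2 + 1 + 4·0 + 8·2 = 50
  C: 5·2 + 9·0 + 0 + 4·1 + 8·3 = 38
  D: 5·1 + 9·1 + 3 + 4·2 + 8·0 = 25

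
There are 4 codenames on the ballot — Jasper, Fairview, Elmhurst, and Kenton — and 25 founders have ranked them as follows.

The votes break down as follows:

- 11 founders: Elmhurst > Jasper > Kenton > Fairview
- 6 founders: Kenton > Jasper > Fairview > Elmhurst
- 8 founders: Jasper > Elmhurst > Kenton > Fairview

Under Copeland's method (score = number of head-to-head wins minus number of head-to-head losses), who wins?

Pairwise results:
  Jasper vs Fairview: Jasper wins 25–0.
  Jasper vs Elmhurst: Jasper wins 14–11.
  Jasper vs Kenton: Jasper wins 19–6.
  Fairview vs Elmhurst: Elmhurst wins 19–6.
  Fairview vs Kenton: Kenton wins 25–0.
  Elmhurst vs Kenton: Elmhurst wins 19–6.
Copeland scores (wins − losses):
  Jasper: 3 − 0 = 3
  Fairview: 0 − 3 = -3
  Elmhurst: 2 − 1 = 1
  Kenton: 1 − 2 = -1
Jasper has the best Copeland score.

Jasper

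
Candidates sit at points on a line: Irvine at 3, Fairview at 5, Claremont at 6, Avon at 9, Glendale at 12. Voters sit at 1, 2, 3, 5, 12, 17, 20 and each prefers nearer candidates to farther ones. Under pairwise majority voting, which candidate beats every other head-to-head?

Fairview

With single-peaked preferences on a line, the Condorcet winner is the candidate closest to the median voter.
The median voter (position 5) is closest to Fairview at 5.
Check: Fairview vs Glendale — voters closer to Fairview: 4 of 7.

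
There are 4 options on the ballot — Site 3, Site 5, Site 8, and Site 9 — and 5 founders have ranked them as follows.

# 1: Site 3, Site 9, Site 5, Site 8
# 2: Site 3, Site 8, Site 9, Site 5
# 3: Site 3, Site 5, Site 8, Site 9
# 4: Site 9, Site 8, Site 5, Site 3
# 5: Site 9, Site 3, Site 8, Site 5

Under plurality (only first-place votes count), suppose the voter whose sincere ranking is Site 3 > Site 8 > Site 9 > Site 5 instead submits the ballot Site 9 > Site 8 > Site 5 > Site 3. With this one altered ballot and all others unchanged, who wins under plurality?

First-place totals with the altered ballot: Site 3 2, Site 5 0, Site 8 0, Site 9 3.
The switch changes the winner from Site 3 to Site 9.

Site 9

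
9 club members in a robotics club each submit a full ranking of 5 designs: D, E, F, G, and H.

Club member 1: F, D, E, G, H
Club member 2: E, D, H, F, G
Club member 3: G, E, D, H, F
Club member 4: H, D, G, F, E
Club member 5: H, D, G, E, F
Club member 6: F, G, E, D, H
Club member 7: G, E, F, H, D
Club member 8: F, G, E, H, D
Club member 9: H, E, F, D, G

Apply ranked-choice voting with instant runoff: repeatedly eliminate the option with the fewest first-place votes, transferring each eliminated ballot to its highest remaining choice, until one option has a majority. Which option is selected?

H

Round 1: F 3, H 3, G 2, E 1, D 0. D has the fewest and is eliminated.
Round 2: F 3, H 3, G 2, E 1. E has the fewest and is eliminated.
Round 3: H 4, F 3, G 2. G has the fewest and is eliminated.
Round 4: H 5, F 4. H has a majority.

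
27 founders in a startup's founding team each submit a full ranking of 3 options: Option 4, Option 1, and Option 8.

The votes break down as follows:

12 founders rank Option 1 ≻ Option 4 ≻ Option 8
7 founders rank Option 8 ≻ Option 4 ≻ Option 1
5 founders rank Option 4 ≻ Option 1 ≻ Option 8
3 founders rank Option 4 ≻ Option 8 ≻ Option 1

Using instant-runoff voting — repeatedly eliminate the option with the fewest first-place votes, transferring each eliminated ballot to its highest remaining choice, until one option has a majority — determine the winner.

Round 1: Option 1 12, Option 4 8, Option 8 7. Option 8 has the fewest and is eliminated.
Round 2: Option 4 15, Option 1 12. Option 4 has a majority.

Option 4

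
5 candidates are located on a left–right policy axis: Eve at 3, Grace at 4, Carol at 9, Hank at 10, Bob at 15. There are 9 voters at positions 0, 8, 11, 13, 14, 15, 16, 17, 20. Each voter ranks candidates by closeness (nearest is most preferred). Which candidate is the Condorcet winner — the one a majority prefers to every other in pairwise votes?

Bob

With single-peaked preferences on a line, the Condorcet winner is the candidate closest to the median voter.
The median voter (position 14) is closest to Bob at 15.
Check: Bob vs Hank — voters closer to Bob: 6 of 9.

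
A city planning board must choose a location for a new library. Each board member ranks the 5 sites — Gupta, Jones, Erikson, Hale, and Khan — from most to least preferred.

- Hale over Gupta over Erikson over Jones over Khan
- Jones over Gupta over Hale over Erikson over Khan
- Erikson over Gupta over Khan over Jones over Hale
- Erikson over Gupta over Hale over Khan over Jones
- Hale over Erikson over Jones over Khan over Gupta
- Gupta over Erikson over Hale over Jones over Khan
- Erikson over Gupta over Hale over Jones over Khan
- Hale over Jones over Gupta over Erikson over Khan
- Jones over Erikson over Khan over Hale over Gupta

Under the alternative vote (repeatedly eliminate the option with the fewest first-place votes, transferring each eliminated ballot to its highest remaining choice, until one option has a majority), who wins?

Erikson

Round 1: Erikson 3, Hale 3, Jones 2, Gupta 1, Khan 0. Khan has the fewest and is eliminated.
Round 2: Erikson 3, Hale 3, Jones 2, Gupta 1. Gupta has the fewest and is eliminated.
Round 3: Erikson 4, Hale 3, Jones 2. Jones has the fewest and is eliminated.
Round 4: Erikson 5, Hale 4. Erikson has a majority.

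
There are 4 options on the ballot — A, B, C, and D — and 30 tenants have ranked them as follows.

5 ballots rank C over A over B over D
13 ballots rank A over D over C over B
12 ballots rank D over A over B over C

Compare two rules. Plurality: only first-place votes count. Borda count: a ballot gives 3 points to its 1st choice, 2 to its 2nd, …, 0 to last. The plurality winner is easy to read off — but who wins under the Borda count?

Plurality first-place counts: A 13, B 0, C 5, D 12 → A.
Borda totals: A 73, B 17, C 28, D 62 → A.

A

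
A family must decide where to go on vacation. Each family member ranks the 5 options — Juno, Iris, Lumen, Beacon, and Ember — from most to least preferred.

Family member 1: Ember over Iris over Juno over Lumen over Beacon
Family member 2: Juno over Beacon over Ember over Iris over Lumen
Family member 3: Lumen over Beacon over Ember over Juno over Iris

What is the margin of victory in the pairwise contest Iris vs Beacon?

Ballots ranking Iris above Beacon: 1.
Ballots ranking Beacon above Iris: 2.
Beacon wins 2–1, a margin of 1.

1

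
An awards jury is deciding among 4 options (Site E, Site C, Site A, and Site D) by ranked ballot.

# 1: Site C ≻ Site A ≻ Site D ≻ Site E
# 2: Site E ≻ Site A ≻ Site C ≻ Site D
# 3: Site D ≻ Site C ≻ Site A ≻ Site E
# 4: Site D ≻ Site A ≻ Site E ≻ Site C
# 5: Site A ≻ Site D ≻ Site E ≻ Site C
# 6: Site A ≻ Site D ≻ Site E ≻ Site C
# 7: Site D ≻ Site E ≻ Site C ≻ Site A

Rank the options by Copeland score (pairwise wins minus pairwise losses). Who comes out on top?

Site A

Pairwise results:
  Site E vs Site C: Site E wins 5–2.
  Site E vs Site A: Site A wins 5–2.
  Site E vs Site D: Site D wins 6–1.
  Site C vs Site A: Site A wins 4–3.
  Site C vs Site D: Site D wins 5–2.
  Site A vs Site D: Site A wins 4–3.
Copeland scores (wins − losses):
  Site E: 1 − 2 = -1
  Site C: 0 − 3 = -3
  Site A: 3 − 0 = 3
  Site D: 2 − 1 = 1
Site A has the best Copeland score.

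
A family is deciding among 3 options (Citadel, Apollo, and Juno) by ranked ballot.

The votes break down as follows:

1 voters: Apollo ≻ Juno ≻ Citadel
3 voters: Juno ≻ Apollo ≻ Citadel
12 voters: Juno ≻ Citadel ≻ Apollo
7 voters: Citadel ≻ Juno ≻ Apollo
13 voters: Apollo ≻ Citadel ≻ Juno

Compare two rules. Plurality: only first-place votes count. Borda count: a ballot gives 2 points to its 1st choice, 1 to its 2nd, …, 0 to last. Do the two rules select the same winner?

Plurality first-place counts: Citadel 7, Apollo 14, Juno 15 → Juno.
Borda totals: Citadel 39, Apollo 31, Juno 38 → Citadel.
The two rules disagree: plurality picks Juno, Borda picks Citadel.

No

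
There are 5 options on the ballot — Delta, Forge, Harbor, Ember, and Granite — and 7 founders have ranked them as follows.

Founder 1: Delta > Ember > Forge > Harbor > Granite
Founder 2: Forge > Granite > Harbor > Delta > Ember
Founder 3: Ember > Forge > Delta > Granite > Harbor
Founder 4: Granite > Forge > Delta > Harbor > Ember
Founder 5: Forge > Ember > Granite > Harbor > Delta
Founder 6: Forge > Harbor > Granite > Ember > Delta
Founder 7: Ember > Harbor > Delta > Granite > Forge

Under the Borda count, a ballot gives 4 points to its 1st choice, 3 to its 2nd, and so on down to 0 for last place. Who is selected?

Borda scores:
  Delta: 4 + 1 + 2 + 2 + 0 + 0 + 2 = 11
  Forge: 2 + 4 + 3 + 3 + 4 + 4 + 0 = 20
  Harbor: 1 + 2 + 0 + 1 + 1 + 3 + 3 = 11
  Ember: 3 + 0 + 4 + 0 + 3 + 1 + 4 = 15
  Granite: 0 + 3 + 1 + 4 + 2 + 2 + 1 = 13
Forge has the highest total.

Forge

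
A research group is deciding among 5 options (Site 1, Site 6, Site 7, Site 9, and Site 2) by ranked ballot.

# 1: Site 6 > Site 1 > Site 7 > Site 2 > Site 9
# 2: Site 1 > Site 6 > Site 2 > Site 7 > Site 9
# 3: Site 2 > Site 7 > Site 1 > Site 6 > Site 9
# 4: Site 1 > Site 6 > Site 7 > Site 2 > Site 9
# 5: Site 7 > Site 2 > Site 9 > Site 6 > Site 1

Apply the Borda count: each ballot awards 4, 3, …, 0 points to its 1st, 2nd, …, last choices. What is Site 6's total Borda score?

Borda scores:
  Site 1: 3 + 4 + 2 + 4 + 0 = 13
  Site 6: 4 + 3 + 1 + 3 + 1 = 12
  Site 7: 2 + 1 + 3 + 2 + 4 = 12
  Site 9: 0 + 0 + 0 + 0 + 2 = 2
  Site 2: 1 + 2 + 4 + 1 + 3 = 11

12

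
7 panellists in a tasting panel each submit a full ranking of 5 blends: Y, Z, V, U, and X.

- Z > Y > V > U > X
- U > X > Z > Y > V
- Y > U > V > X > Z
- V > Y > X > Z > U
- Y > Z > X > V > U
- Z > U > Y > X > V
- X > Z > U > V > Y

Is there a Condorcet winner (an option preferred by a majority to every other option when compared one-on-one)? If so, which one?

Head-to-head results (7 voters total):
Y vs Z: Z wins 4–3.
Y vs V: Y wins 5–2.
Y vs U: Y wins 4–3.
Y vs X: Y wins 5–2.
Z vs V: Z wins 5–2.
Z vs U: Z wins 5–2.
Z vs X: X wins 4–3.
V vs U: U wins 4–3.
V vs X: X wins 4–3.
U vs X: U wins 4–3.
No candidate beats all others: Y beats X beats Z beats Y, a majority cycle.

No Condorcet winner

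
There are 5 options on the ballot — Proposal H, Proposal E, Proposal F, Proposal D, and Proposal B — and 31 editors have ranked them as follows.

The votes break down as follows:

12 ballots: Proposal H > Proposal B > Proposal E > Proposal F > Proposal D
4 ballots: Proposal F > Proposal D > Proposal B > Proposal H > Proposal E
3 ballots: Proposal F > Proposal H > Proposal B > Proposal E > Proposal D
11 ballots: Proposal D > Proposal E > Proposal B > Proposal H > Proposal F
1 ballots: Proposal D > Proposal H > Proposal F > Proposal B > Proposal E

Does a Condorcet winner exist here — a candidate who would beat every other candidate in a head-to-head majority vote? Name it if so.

None — there is no Condorcet winner

Head-to-head results (31 voters total):
Proposal H vs Proposal E: Proposal H wins 20–11.
Proposal H vs Proposal F: Proposal H wins 24–7.
Proposal H vs Proposal D: Proposal D wins 16–15.
Proposal H vs Proposal B: Proposal H wins 16–15.
Proposal E vs Proposal F: Proposal E wins 23–8.
Proposal E vs Proposal D: Proposal D wins 16–15.
Proposal E vs Proposal B: Proposal B wins 20–11.
Proposal F vs Proposal D: Proposal F wins 19–12.
Proposal F vs Proposal B: Proposal B wins 23–8.
Proposal D vs Proposal B: Proposal D wins 16–15.
No candidate beats all others: Proposal H beats Proposal F beats Proposal D beats Proposal H, a majority cycle.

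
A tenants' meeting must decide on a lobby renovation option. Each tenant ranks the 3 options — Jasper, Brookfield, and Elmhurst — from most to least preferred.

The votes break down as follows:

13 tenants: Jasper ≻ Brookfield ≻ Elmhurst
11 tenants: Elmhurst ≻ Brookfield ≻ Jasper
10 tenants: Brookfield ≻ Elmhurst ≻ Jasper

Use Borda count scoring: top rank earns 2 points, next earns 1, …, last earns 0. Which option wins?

Brookfield

Borda scores:
  Jasper: 13·2 + 11·0 + 10·0 = 26
  Brookfield: 13·1 + 11·1 + 10·2 = 44
  Elmhurst: 13·0 + 11·2 + 10·1 = 32
Brookfield has the highest total.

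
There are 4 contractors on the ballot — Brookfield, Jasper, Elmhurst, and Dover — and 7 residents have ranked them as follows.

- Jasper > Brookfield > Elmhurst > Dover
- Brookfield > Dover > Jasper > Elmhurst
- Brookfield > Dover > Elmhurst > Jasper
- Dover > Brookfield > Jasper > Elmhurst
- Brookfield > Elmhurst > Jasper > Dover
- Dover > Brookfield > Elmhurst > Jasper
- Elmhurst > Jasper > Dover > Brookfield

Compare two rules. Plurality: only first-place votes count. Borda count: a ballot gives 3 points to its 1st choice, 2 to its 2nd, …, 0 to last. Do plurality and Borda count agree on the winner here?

Yes

Plurality first-place counts: Brookfield 3, Jasper 1, Elmhurst 1, Dover 2 → Brookfield.
Borda totals: Brookfield 15, Jasper 8, Elmhurst 8, Dover 11 → Brookfield.
The two rules agree on Brookfield.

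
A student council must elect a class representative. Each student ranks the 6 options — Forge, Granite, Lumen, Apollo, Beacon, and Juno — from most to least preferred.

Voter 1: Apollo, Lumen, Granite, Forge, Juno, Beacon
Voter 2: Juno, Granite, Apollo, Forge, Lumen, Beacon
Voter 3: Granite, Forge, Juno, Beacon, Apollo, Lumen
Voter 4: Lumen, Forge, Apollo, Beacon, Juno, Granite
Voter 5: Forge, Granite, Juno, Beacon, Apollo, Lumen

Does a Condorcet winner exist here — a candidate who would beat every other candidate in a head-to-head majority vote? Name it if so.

Granite

Head-to-head results (5 voters total):
Forge vs Granite: Granite wins 3–2.
Forge vs Lumen: Forge wins 3–2.
Forge vs Apollo: Forge wins 3–2.
Forge vs Beacon: Forge wins 5–0.
Forge vs Juno: Forge wins 4–1.
Granite vs Lumen: Granite wins 3–2.
Granite vs Apollo: Granite wins 3–2.
Granite vs Beacon: Granite wins 4–1.
Granite vs Juno: Granite wins 3–2.
Lumen vs Apollo: Apollo wins 4–1.
Lumen vs Beacon: Lumen wins 3–2.
Lumen vs Juno: Juno wins 3–2.
Apollo vs Beacon: Apollo wins 3–2.
Apollo vs Juno: Juno wins 3–2.
Beacon vs Juno: Juno wins 4–1.
Granite beats each rival — Forge (3–2), Lumen (3–2), Apollo (3–2), Beacon (4–1), Juno (3–2) — so Granite is the Condorcet winner.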